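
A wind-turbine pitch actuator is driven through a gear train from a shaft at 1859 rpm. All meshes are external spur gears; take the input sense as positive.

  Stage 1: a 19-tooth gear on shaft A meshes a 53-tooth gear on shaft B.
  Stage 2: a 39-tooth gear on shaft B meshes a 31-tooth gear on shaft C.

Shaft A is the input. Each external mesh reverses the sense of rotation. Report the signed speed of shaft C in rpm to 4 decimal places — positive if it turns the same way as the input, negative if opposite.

Stage 1 [19T→53T]: ω = 1859.0000×19/53 = 666.4340 rpm, dir flips to −; running = −666.4340
Stage 2 [39T→31T]: ω = 666.4340×39/31 = 838.4169 rpm, dir flips to +; running = +838.4169

+838.4169 rpm (same as input, |ω| = 838.4169 rpm)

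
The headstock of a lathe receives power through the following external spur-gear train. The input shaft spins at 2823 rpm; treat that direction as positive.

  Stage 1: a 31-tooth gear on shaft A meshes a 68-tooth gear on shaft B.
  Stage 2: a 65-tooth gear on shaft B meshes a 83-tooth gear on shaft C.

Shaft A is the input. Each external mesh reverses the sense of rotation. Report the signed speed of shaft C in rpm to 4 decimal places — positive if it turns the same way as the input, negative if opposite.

+1007.8570 rpm (same as input, |ω| = 1007.8570 rpm)

Stage 1 [31T→68T]: ω = 2823.0000×31/68 = 1286.9559 rpm, dir flips to −; running = −1286.9559
Stage 2 [65T→83T]: ω = 1286.9559×65/83 = 1007.8570 rpm, dir flips to +; running = +1007.8570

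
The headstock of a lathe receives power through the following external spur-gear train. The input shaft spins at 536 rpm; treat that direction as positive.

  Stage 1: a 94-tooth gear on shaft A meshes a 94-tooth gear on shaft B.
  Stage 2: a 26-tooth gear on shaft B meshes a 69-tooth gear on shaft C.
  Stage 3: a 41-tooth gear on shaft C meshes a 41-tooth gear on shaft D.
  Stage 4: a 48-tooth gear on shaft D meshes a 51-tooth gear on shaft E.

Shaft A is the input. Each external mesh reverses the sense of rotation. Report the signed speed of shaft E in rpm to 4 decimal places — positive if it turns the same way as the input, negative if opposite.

Stage 1 [94T→94T]: ω = 536.0000×94/94 = 536.0000 rpm, dir flips to −; running = −536.0000
Stage 2 [26T→69T]: ω = 536.0000×26/69 = 201.9710 rpm, dir flips to +; running = +201.9710
Stage 3 [41T→41T]: ω = 201.9710×41/41 = 201.9710 rpm, dir flips to −; running = −201.9710
Stage 4 [48T→51T]: ω = 201.9710×48/51 = 190.0904 rpm, dir flips to +; running = +190.0904

+190.0904 rpm (same as input, |ω| = 190.0904 rpm)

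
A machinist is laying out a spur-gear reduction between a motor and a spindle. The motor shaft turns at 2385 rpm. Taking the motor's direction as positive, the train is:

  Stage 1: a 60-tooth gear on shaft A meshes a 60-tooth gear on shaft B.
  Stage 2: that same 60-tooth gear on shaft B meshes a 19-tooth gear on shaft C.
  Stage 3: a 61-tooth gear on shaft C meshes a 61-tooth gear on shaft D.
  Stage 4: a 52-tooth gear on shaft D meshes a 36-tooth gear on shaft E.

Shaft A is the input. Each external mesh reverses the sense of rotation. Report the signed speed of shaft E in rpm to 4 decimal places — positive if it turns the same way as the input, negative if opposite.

Stage 1 [60T→60T]: ω = 2385.0000×60/60 = 2385.0000 rpm, dir flips to −; running = −2385.0000
Stage 2 [60T→19T]: ω = 2385.0000×60/19 = 7531.5789 rpm, dir flips to +; running = +7531.5789
Stage 3 [61T→61T]: ω = 7531.5789×61/61 = 7531.5789 rpm, dir flips to −; running = −7531.5789
Stage 4 [52T→36T]: ω = 7531.5789×52/36 = 10878.9474 rpm, dir flips to +; running = +10878.9474

+10878.9474 rpm (same as input, |ω| = 10878.9474 rpm)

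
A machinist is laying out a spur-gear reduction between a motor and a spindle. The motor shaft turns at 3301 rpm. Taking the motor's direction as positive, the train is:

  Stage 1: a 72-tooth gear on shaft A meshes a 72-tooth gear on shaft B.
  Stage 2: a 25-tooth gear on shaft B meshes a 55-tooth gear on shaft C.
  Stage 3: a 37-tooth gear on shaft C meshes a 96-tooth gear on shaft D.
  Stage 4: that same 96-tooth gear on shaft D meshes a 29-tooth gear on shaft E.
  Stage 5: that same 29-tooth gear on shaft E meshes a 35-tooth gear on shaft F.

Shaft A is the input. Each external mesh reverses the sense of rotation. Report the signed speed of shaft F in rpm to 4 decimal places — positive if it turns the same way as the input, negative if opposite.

Stage 1 [72T→72T]: ω = 3301.0000×72/72 = 3301.0000 rpm, dir flips to −; running = −3301.0000
Stage 2 [25T→55T]: ω = 3301.0000×25/55 = 1500.4545 rpm, dir flips to +; running = +1500.4545
Stage 3 [37T→96T]: ω = 1500.4545×37/96 = 578.3002 rpm, dir flips to −; running = −578.3002
Stage 4 [96T→29T]: ω = 578.3002×96/29 = 1914.3730 rpm, dir flips to +; running = +1914.3730
Stage 5 [29T→35T]: ω = 1914.3730×29/35 = 1586.1948 rpm, dir flips to −; running = −1586.1948

-1586.1948 rpm (opposite to input, |ω| = 1586.1948 rpm)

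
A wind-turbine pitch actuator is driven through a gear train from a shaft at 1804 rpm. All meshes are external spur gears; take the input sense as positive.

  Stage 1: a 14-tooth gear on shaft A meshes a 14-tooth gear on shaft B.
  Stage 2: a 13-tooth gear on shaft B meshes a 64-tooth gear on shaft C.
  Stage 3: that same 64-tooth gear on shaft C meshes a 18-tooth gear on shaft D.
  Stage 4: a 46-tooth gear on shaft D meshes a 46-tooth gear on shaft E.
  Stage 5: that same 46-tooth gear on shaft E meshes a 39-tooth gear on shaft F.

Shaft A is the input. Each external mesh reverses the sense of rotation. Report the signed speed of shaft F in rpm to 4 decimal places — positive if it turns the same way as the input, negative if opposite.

Stage 1 [14T→14T]: ω = 1804.0000×14/14 = 1804.0000 rpm, dir flips to −; running = −1804.0000
Stage 2 [13T→64T]: ω = 1804.0000×13/64 = 366.4375 rpm, dir flips to +; running = +366.4375
Stage 3 [64T→18T]: ω = 366.4375×64/18 = 1302.8889 rpm, dir flips to −; running = −1302.8889
Stage 4 [46T→46T]: ω = 1302.8889×46/46 = 1302.8889 rpm, dir flips to +; running = +1302.8889
Stage 5 [46T→39T]: ω = 1302.8889×46/39 = 1536.7407 rpm, dir flips to −; running = −1536.7407

-1536.7407 rpm (opposite to input, |ω| = 1536.7407 rpm)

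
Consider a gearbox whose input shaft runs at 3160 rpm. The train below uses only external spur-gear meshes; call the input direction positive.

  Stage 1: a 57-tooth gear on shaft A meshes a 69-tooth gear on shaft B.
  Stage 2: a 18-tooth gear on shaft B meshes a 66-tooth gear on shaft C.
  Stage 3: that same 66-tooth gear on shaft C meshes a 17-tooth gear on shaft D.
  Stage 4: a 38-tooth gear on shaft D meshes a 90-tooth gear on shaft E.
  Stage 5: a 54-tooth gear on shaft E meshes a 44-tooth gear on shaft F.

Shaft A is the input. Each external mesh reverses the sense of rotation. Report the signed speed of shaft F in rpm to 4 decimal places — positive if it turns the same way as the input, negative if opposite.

-1432.2492 rpm (opposite to input, |ω| = 1432.2492 rpm)

Stage 1 [57T→69T]: ω = 3160.0000×57/69 = 2610.4348 rpm, dir flips to −; running = −2610.4348
Stage 2 [18T→66T]: ω = 2610.4348×18/66 = 711.9368 rpm, dir flips to +; running = +711.9368
Stage 3 [66T→17T]: ω = 711.9368×66/17 = 2763.9898 rpm, dir flips to −; running = −2763.9898
Stage 4 [38T→90T]: ω = 2763.9898×38/90 = 1167.0179 rpm, dir flips to +; running = +1167.0179
Stage 5 [54T→44T]: ω = 1167.0179×54/44 = 1432.2492 rpm, dir flips to −; running = −1432.2492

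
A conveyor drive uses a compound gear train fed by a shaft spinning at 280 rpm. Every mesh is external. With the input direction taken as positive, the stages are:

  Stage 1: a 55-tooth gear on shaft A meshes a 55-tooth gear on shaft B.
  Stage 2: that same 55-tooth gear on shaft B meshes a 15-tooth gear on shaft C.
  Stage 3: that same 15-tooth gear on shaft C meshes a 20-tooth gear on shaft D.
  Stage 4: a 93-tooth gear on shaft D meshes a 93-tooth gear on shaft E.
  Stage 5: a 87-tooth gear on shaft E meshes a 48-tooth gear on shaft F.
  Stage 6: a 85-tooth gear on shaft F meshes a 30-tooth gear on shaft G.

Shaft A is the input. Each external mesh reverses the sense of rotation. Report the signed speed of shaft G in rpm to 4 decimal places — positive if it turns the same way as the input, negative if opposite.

+3954.2708 rpm (same as input, |ω| = 3954.2708 rpm)

Stage 1 [55T→55T]: ω = 280.0000×55/55 = 280.0000 rpm, dir flips to −; running = −280.0000
Stage 2 [55T→15T]: ω = 280.0000×55/15 = 1026.6667 rpm, dir flips to +; running = +1026.6667
Stage 3 [15T→20T]: ω = 1026.6667×15/20 = 770.0000 rpm, dir flips to −; running = −770.0000
Stage 4 [93T→93T]: ω = 770.0000×93/93 = 770.0000 rpm, dir flips to +; running = +770.0000
Stage 5 [87T→48T]: ω = 770.0000×87/48 = 1395.6250 rpm, dir flips to −; running = −1395.6250
Stage 6 [85T→30T]: ω = 1395.6250×85/30 = 3954.2708 rpm, dir flips to +; running = +3954.2708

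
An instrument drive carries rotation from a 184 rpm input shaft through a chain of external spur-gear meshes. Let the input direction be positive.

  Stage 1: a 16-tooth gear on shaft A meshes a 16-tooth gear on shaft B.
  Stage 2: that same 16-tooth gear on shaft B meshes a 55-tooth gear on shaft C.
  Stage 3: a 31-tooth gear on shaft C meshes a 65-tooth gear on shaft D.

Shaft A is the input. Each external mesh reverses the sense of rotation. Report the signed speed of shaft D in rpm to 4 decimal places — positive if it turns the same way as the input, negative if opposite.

Stage 1 [16T→16T]: ω = 184.0000×16/16 = 184.0000 rpm, dir flips to −; running = −184.0000
Stage 2 [16T→55T]: ω = 184.0000×16/55 = 53.5273 rpm, dir flips to +; running = +53.5273
Stage 3 [31T→65T]: ω = 53.5273×31/65 = 25.5284 rpm, dir flips to −; running = −25.5284

-25.5284 rpm (opposite to input, |ω| = 25.5284 rpm)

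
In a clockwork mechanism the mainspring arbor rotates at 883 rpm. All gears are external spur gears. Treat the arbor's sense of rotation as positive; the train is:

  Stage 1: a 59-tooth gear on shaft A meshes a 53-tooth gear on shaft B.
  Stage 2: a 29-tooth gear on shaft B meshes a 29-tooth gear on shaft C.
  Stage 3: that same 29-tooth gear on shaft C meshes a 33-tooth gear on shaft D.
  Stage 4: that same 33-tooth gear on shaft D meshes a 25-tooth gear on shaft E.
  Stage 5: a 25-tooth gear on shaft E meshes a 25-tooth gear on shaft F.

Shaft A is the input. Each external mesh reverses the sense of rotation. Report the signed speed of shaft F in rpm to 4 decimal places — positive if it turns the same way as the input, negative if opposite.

-1140.2362 rpm (opposite to input, |ω| = 1140.2362 rpm)

Stage 1 [59T→53T]: ω = 883.0000×59/53 = 982.9623 rpm, dir flips to −; running = −982.9623
Stage 2 [29T→29T]: ω = 982.9623×29/29 = 982.9623 rpm, dir flips to +; running = +982.9623
Stage 3 [29T→33T]: ω = 982.9623×29/33 = 863.8153 rpm, dir flips to −; running = −863.8153
Stage 4 [33T→25T]: ω = 863.8153×33/25 = 1140.2362 rpm, dir flips to +; running = +1140.2362
Stage 5 [25T→25T]: ω = 1140.2362×25/25 = 1140.2362 rpm, dir flips to −; running = −1140.2362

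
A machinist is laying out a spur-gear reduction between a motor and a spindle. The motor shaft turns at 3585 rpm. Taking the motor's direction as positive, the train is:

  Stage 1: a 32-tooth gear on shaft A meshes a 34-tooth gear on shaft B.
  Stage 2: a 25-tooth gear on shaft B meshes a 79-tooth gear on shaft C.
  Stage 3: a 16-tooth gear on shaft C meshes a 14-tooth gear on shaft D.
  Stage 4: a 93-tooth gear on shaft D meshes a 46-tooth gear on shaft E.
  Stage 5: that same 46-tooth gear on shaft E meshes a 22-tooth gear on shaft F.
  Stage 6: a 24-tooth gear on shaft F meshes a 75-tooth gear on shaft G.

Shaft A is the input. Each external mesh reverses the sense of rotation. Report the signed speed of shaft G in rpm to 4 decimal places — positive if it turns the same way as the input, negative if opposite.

Stage 1 [32T→34T]: ω = 3585.0000×32/34 = 3374.1176 rpm, dir flips to −; running = −3374.1176
Stage 2 [25T→79T]: ω = 3374.1176×25/79 = 1067.7587 rpm, dir flips to +; running = +1067.7587
Stage 3 [16T→14T]: ω = 1067.7587×16/14 = 1220.2957 rpm, dir flips to −; running = −1220.2957
Stage 4 [93T→46T]: ω = 1220.2957×93/46 = 2467.1196 rpm, dir flips to +; running = +2467.1196
Stage 5 [46T→22T]: ω = 2467.1196×46/22 = 5158.5228 rpm, dir flips to −; running = −5158.5228
Stage 6 [24T→75T]: ω = 5158.5228×24/75 = 1650.7273 rpm, dir flips to +; running = +1650.7273

+1650.7273 rpm (same as input, |ω| = 1650.7273 rpm)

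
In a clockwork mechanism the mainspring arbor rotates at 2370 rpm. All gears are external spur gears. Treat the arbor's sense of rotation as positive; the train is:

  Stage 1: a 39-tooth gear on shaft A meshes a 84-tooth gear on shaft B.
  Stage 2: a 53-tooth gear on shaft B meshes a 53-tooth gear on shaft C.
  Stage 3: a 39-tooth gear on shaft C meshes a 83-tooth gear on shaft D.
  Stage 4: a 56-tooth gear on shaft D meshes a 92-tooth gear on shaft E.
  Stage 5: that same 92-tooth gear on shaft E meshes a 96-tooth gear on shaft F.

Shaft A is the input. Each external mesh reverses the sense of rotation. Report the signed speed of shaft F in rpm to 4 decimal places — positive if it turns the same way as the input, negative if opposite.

Stage 1 [39T→84T]: ω = 2370.0000×39/84 = 1100.3571 rpm, dir flips to −; running = −1100.3571
Stage 2 [53T→53T]: ω = 1100.3571×53/53 = 1100.3571 rpm, dir flips to +; running = +1100.3571
Stage 3 [39T→83T]: ω = 1100.3571×39/83 = 517.0353 rpm, dir flips to −; running = −517.0353
Stage 4 [56T→92T]: ω = 517.0353×56/92 = 314.7171 rpm, dir flips to +; running = +314.7171
Stage 5 [92T→96T]: ω = 314.7171×92/96 = 301.6039 rpm, dir flips to −; running = −301.6039

-301.6039 rpm (opposite to input, |ω| = 301.6039 rpm)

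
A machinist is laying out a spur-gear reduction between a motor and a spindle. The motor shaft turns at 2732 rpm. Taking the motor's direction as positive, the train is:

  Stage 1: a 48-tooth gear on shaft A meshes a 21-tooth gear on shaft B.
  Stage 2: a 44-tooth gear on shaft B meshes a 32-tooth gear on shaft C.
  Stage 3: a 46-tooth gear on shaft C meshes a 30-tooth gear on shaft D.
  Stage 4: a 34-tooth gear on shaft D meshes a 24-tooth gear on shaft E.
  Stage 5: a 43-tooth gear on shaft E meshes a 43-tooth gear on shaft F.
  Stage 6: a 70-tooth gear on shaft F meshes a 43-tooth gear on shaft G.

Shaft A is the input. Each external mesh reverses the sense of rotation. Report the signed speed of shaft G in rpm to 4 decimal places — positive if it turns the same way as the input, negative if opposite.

+30362.6150 rpm (same as input, |ω| = 30362.6150 rpm)

Stage 1 [48T→21T]: ω = 2732.0000×48/21 = 6244.5714 rpm, dir flips to −; running = −6244.5714
Stage 2 [44T→32T]: ω = 6244.5714×44/32 = 8586.2857 rpm, dir flips to +; running = +8586.2857
Stage 3 [46T→30T]: ω = 8586.2857×46/30 = 13165.6381 rpm, dir flips to −; running = −13165.6381
Stage 4 [34T→24T]: ω = 13165.6381×34/24 = 18651.3206 rpm, dir flips to +; running = +18651.3206
Stage 5 [43T→43T]: ω = 18651.3206×43/43 = 18651.3206 rpm, dir flips to −; running = −18651.3206
Stage 6 [70T→43T]: ω = 18651.3206×70/43 = 30362.6150 rpm, dir flips to +; running = +30362.6150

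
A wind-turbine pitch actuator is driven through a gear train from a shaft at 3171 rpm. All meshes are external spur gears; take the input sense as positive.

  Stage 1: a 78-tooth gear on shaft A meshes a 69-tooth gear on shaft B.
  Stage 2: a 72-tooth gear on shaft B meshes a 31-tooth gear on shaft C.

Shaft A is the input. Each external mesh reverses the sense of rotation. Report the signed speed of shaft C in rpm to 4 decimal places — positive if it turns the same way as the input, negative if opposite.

+8325.5428 rpm (same as input, |ω| = 8325.5428 rpm)

Stage 1 [78T→69T]: ω = 3171.0000×78/69 = 3584.6087 rpm, dir flips to −; running = −3584.6087
Stage 2 [72T→31T]: ω = 3584.6087×72/31 = 8325.5428 rpm, dir flips to +; running = +8325.5428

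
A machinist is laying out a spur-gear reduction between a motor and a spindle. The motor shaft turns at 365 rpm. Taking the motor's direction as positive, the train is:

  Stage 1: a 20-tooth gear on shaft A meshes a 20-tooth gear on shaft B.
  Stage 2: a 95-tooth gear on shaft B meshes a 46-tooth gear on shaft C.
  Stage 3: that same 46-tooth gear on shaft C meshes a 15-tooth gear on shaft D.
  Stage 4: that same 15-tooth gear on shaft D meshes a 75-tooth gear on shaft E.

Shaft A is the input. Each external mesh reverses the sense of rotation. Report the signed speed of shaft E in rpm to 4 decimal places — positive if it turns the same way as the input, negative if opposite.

Stage 1 [20T→20T]: ω = 365.0000×20/20 = 365.0000 rpm, dir flips to −; running = −365.0000
Stage 2 [95T→46T]: ω = 365.0000×95/46 = 753.8043 rpm, dir flips to +; running = +753.8043
Stage 3 [46T→15T]: ω = 753.8043×46/15 = 2311.6667 rpm, dir flips to −; running = −2311.6667
Stage 4 [15T→75T]: ω = 2311.6667×15/75 = 462.3333 rpm, dir flips to +; running = +462.3333

+462.3333 rpm (same as input, |ω| = 462.3333 rpm)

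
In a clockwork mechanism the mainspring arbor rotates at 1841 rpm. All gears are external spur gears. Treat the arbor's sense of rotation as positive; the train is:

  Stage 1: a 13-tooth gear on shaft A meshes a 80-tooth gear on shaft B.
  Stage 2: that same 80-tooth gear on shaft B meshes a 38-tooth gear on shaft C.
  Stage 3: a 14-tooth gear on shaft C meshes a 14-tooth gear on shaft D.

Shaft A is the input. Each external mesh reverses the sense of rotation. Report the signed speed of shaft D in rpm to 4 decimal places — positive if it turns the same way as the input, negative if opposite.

Stage 1 [13T→80T]: ω = 1841.0000×13/80 = 299.1625 rpm, dir flips to −; running = −299.1625
Stage 2 [80T→38T]: ω = 299.1625×80/38 = 629.8158 rpm, dir flips to +; running = +629.8158
Stage 3 [14T→14T]: ω = 629.8158×14/14 = 629.8158 rpm, dir flips to −; running = −629.8158

-629.8158 rpm (opposite to input, |ω| = 629.8158 rpm)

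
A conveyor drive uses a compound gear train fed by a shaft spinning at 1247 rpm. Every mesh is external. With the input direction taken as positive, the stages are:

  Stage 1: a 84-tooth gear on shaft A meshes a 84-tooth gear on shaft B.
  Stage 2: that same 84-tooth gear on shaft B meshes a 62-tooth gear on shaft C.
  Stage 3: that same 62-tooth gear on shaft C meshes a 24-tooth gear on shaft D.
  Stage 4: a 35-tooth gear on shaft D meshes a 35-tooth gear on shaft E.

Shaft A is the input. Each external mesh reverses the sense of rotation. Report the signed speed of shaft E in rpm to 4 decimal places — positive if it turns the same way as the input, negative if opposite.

Stage 1 [84T→84T]: ω = 1247.0000×84/84 = 1247.0000 rpm, dir flips to −; running = −1247.0000
Stage 2 [84T→62T]: ω = 1247.0000×84/62 = 1689.4839 rpm, dir flips to +; running = +1689.4839
Stage 3 [62T→24T]: ω = 1689.4839×62/24 = 4364.5000 rpm, dir flips to −; running = −4364.5000
Stage 4 [35T→35T]: ω = 4364.5000×35/35 = 4364.5000 rpm, dir flips to +; running = +4364.5000

+4364.5000 rpm (same as input, |ω| = 4364.5000 rpm)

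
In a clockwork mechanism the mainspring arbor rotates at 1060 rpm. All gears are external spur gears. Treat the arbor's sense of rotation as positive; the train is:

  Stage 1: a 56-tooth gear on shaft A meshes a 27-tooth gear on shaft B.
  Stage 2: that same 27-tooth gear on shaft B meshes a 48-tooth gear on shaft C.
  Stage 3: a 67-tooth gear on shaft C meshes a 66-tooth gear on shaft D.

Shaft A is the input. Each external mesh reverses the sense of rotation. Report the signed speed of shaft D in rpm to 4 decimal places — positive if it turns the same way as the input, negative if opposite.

-1255.4040 rpm (opposite to input, |ω| = 1255.4040 rpm)

Stage 1 [56T→27T]: ω = 1060.0000×56/27 = 2198.5185 rpm, dir flips to −; running = −2198.5185
Stage 2 [27T→48T]: ω = 2198.5185×27/48 = 1236.6667 rpm, dir flips to +; running = +1236.6667
Stage 3 [67T→66T]: ω = 1236.6667×67/66 = 1255.4040 rpm, dir flips to −; running = −1255.4040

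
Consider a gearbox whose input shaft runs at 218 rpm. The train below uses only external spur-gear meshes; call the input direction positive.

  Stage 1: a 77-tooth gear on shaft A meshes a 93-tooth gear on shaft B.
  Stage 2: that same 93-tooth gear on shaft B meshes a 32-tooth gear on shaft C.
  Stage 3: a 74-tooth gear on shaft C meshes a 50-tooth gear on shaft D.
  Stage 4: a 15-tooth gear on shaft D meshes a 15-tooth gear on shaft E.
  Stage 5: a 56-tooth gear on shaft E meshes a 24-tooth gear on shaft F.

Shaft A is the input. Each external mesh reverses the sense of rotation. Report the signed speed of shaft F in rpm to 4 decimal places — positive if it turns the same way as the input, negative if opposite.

-1811.4892 rpm (opposite to input, |ω| = 1811.4892 rpm)

Stage 1 [77T→93T]: ω = 218.0000×77/93 = 180.4946 rpm, dir flips to −; running = −180.4946
Stage 2 [93T→32T]: ω = 180.4946×93/32 = 524.5625 rpm, dir flips to +; running = +524.5625
Stage 3 [74T→50T]: ω = 524.5625×74/50 = 776.3525 rpm, dir flips to −; running = −776.3525
Stage 4 [15T→15T]: ω = 776.3525×15/15 = 776.3525 rpm, dir flips to +; running = +776.3525
Stage 5 [56T→24T]: ω = 776.3525×56/24 = 1811.4892 rpm, dir flips to −; running = −1811.4892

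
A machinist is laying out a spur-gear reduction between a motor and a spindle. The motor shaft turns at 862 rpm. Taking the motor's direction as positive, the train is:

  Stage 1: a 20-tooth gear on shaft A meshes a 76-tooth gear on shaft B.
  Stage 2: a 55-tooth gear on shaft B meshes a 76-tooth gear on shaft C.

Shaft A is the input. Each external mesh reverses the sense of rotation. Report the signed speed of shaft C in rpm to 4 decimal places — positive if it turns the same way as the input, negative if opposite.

+164.1620 rpm (same as input, |ω| = 164.1620 rpm)

Stage 1 [20T→76T]: ω = 862.0000×20/76 = 226.8421 rpm, dir flips to −; running = −226.8421
Stage 2 [55T→76T]: ω = 226.8421×55/76 = 164.1620 rpm, dir flips to +; running = +164.1620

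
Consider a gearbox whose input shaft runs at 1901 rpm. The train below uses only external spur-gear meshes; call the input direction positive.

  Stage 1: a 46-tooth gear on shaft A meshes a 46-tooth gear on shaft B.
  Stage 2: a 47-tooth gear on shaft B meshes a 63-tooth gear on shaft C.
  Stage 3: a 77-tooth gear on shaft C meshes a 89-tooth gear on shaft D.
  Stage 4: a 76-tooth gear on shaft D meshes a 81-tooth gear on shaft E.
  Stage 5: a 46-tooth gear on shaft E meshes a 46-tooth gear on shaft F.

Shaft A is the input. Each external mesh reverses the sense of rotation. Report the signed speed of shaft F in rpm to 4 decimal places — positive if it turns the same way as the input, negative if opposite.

Stage 1 [46T→46T]: ω = 1901.0000×46/46 = 1901.0000 rpm, dir flips to −; running = −1901.0000
Stage 2 [47T→63T]: ω = 1901.0000×47/63 = 1418.2063 rpm, dir flips to +; running = +1418.2063
Stage 3 [77T→89T]: ω = 1418.2063×77/89 = 1226.9875 rpm, dir flips to −; running = −1226.9875
Stage 4 [76T→81T]: ω = 1226.9875×76/81 = 1151.2475 rpm, dir flips to +; running = +1151.2475
Stage 5 [46T→46T]: ω = 1151.2475×46/46 = 1151.2475 rpm, dir flips to −; running = −1151.2475

-1151.2475 rpm (opposite to input, |ω| = 1151.2475 rpm)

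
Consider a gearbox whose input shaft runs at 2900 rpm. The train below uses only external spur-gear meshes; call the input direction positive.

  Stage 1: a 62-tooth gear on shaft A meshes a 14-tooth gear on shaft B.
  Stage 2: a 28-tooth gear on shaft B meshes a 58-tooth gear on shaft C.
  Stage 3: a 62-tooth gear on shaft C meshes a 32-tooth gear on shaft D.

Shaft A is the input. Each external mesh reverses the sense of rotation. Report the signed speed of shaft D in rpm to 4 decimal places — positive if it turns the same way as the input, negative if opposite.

Stage 1 [62T→14T]: ω = 2900.0000×62/14 = 12842.8571 rpm, dir flips to −; running = −12842.8571
Stage 2 [28T→58T]: ω = 12842.8571×28/58 = 6200.0000 rpm, dir flips to +; running = +6200.0000
Stage 3 [62T→32T]: ω = 6200.0000×62/32 = 12012.5000 rpm, dir flips to −; running = −12012.5000

-12012.5000 rpm (opposite to input, |ω| = 12012.5000 rpm)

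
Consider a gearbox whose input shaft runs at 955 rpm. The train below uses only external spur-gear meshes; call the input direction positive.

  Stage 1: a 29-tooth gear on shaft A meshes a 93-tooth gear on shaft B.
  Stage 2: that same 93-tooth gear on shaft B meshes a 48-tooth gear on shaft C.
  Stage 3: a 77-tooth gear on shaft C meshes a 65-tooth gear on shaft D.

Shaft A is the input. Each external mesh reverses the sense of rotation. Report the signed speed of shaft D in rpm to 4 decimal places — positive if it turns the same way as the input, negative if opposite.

-683.4984 rpm (opposite to input, |ω| = 683.4984 rpm)

Stage 1 [29T→93T]: ω = 955.0000×29/93 = 297.7957 rpm, dir flips to −; running = −297.7957
Stage 2 [93T→48T]: ω = 297.7957×93/48 = 576.9792 rpm, dir flips to +; running = +576.9792
Stage 3 [77T→65T]: ω = 576.9792×77/65 = 683.4984 rpm, dir flips to −; running = −683.4984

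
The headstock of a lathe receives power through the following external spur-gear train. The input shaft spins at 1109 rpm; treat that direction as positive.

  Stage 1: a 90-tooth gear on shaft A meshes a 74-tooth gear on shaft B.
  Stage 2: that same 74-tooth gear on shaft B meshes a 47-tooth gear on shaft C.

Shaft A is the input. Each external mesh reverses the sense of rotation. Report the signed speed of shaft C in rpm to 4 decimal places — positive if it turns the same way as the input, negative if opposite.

Stage 1 [90T→74T]: ω = 1109.0000×90/74 = 1348.7838 rpm, dir flips to −; running = −1348.7838
Stage 2 [74T→47T]: ω = 1348.7838×74/47 = 2123.6170 rpm, dir flips to +; running = +2123.6170

+2123.6170 rpm (same as input, |ω| = 2123.6170 rpm)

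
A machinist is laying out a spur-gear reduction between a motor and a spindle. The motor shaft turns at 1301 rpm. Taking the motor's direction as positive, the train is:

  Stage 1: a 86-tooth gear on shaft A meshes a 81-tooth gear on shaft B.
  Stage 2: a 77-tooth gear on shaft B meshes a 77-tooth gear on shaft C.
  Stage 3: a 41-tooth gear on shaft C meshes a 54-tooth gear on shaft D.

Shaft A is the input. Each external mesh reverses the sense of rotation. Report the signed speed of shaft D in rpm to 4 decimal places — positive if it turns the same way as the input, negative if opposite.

Stage 1 [86T→81T]: ω = 1301.0000×86/81 = 1381.3086 rpm, dir flips to −; running = −1381.3086
Stage 2 [77T→77T]: ω = 1381.3086×77/77 = 1381.3086 rpm, dir flips to +; running = +1381.3086
Stage 3 [41T→54T]: ω = 1381.3086×41/54 = 1048.7714 rpm, dir flips to −; running = −1048.7714

-1048.7714 rpm (opposite to input, |ω| = 1048.7714 rpm)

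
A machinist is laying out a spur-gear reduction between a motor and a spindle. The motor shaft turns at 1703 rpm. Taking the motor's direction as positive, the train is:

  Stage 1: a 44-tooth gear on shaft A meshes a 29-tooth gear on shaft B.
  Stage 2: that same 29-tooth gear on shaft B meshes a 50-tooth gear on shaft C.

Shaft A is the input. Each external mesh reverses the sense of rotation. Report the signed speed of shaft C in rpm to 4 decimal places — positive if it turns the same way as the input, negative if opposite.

+1498.6400 rpm (same as input, |ω| = 1498.6400 rpm)

Stage 1 [44T→29T]: ω = 1703.0000×44/29 = 2583.8621 rpm, dir flips to −; running = −2583.8621
Stage 2 [29T→50T]: ω = 2583.8621×29/50 = 1498.6400 rpm, dir flips to +; running = +1498.6400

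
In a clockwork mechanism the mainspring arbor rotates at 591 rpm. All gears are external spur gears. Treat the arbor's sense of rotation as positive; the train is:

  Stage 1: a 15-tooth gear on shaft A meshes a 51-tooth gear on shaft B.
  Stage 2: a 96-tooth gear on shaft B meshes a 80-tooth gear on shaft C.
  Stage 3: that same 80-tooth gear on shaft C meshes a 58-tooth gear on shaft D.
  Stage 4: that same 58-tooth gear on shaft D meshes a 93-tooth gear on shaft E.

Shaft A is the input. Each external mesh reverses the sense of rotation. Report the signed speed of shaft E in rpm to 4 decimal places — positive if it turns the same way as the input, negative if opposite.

Stage 1 [15T→51T]: ω = 591.0000×15/51 = 173.8235 rpm, dir flips to −; running = −173.8235
Stage 2 [96T→80T]: ω = 173.8235×96/80 = 208.5882 rpm, dir flips to +; running = +208.5882
Stage 3 [80T→58T]: ω = 208.5882×80/58 = 287.7079 rpm, dir flips to −; running = −287.7079
Stage 4 [58T→93T]: ω = 287.7079×58/93 = 179.4307 rpm, dir flips to +; running = +179.4307

+179.4307 rpm (same as input, |ω| = 179.4307 rpm)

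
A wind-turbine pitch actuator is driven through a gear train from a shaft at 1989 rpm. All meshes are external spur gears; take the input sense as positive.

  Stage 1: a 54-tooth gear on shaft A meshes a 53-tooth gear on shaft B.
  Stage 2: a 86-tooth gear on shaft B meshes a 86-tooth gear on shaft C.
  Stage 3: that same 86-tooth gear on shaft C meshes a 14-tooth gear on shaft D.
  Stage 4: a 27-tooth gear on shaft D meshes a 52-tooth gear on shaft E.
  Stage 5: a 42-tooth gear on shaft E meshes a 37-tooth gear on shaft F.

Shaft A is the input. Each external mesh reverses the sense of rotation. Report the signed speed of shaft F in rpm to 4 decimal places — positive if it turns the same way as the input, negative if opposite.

Stage 1 [54T→53T]: ω = 1989.0000×54/53 = 2026.5283 rpm, dir flips to −; running = −2026.5283
Stage 2 [86T→86T]: ω = 2026.5283×86/86 = 2026.5283 rpm, dir flips to +; running = +2026.5283
Stage 3 [86T→14T]: ω = 2026.5283×86/14 = 12448.6739 rpm, dir flips to −; running = −12448.6739
Stage 4 [27T→52T]: ω = 12448.6739×27/52 = 6463.7345 rpm, dir flips to +; running = +6463.7345
Stage 5 [42T→37T]: ω = 6463.7345×42/37 = 7337.2121 rpm, dir flips to −; running = −7337.2121

-7337.2121 rpm (opposite to input, |ω| = 7337.2121 rpm)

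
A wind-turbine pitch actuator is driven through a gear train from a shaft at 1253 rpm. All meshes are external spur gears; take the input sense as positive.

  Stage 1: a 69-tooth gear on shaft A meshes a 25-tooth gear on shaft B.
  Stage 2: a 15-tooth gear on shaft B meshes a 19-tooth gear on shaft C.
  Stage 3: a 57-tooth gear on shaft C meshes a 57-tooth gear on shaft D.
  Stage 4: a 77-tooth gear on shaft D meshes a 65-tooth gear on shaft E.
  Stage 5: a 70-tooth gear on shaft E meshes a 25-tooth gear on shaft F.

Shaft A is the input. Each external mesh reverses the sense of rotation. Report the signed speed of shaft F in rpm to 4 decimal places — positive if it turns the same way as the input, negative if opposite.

Stage 1 [69T→25T]: ω = 1253.0000×69/25 = 3458.2800 rpm, dir flips to −; running = −3458.2800
Stage 2 [15T→19T]: ω = 3458.2800×15/19 = 2730.2211 rpm, dir flips to +; running = +2730.2211
Stage 3 [57T→57T]: ω = 2730.2211×57/57 = 2730.2211 rpm, dir flips to −; running = −2730.2211
Stage 4 [77T→65T]: ω = 2730.2211×77/65 = 3234.2619 rpm, dir flips to +; running = +3234.2619
Stage 5 [70T→25T]: ω = 3234.2619×70/25 = 9055.9332 rpm, dir flips to −; running = −9055.9332

-9055.9332 rpm (opposite to input, |ω| = 9055.9332 rpm)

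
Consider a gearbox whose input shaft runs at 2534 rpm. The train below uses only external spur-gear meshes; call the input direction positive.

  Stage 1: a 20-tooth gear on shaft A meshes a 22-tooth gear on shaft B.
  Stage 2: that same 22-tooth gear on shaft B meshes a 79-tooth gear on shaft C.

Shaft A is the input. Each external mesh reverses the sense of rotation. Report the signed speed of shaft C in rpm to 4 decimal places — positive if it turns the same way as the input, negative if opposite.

+641.5190 rpm (same as input, |ω| = 641.5190 rpm)

Stage 1 [20T→22T]: ω = 2534.0000×20/22 = 2303.6364 rpm, dir flips to −; running = −2303.6364
Stage 2 [22T→79T]: ω = 2303.6364×22/79 = 641.5190 rpm, dir flips to +; running = +641.5190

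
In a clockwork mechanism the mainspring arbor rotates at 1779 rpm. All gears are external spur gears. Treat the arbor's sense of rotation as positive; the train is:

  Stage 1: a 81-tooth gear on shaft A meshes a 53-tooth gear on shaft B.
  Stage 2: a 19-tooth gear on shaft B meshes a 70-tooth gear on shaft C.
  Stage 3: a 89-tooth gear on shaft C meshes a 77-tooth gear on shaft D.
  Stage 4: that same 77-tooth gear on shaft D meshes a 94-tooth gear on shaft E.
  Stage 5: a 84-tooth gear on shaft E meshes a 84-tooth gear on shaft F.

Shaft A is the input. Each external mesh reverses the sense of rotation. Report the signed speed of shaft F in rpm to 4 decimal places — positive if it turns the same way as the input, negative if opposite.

Stage 1 [81T→53T]: ω = 1779.0000×81/53 = 2718.8491 rpm, dir flips to −; running = −2718.8491
Stage 2 [19T→70T]: ω = 2718.8491×19/70 = 737.9733 rpm, dir flips to +; running = +737.9733
Stage 3 [89T→77T]: ω = 737.9733×89/77 = 852.9821 rpm, dir flips to −; running = −852.9821
Stage 4 [77T→94T]: ω = 852.9821×77/94 = 698.7194 rpm, dir flips to +; running = +698.7194
Stage 5 [84T→84T]: ω = 698.7194×84/84 = 698.7194 rpm, dir flips to −; running = −698.7194

-698.7194 rpm (opposite to input, |ω| = 698.7194 rpm)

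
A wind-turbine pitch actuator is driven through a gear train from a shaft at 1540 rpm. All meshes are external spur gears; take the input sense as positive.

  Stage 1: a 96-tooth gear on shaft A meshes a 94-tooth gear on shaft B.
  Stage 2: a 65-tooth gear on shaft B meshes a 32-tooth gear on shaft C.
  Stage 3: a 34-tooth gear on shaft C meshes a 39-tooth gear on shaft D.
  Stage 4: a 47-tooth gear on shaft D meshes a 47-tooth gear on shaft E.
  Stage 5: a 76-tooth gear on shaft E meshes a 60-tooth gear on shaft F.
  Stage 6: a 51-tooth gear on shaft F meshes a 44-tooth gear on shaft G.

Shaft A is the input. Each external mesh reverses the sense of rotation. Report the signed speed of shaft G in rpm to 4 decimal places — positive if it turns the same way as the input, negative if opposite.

Stage 1 [96T→94T]: ω = 1540.0000×96/94 = 1572.7660 rpm, dir flips to −; running = −1572.7660
Stage 2 [65T→32T]: ω = 1572.7660×65/32 = 3194.6809 rpm, dir flips to +; running = +3194.6809
Stage 3 [34T→39T]: ω = 3194.6809×34/39 = 2785.1064 rpm, dir flips to −; running = −2785.1064
Stage 4 [47T→47T]: ω = 2785.1064×47/47 = 2785.1064 rpm, dir flips to +; running = +2785.1064
Stage 5 [76T→60T]: ω = 2785.1064×76/60 = 3527.8014 rpm, dir flips to −; running = −3527.8014
Stage 6 [51T→44T]: ω = 3527.8014×51/44 = 4089.0426 rpm, dir flips to +; running = +4089.0426

+4089.0426 rpm (same as input, |ω| = 4089.0426 rpm)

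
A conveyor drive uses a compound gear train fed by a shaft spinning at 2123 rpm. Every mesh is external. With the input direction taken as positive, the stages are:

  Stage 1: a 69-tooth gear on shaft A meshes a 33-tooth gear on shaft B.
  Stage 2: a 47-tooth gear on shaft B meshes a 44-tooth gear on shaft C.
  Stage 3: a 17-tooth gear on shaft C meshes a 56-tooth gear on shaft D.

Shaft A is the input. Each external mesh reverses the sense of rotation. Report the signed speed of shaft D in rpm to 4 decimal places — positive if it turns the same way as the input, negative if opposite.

-1439.4322 rpm (opposite to input, |ω| = 1439.4322 rpm)

Stage 1 [69T→33T]: ω = 2123.0000×69/33 = 4439.0000 rpm, dir flips to −; running = −4439.0000
Stage 2 [47T→44T]: ω = 4439.0000×47/44 = 4741.6591 rpm, dir flips to +; running = +4741.6591
Stage 3 [17T→56T]: ω = 4741.6591×17/56 = 1439.4322 rpm, dir flips to −; running = −1439.4322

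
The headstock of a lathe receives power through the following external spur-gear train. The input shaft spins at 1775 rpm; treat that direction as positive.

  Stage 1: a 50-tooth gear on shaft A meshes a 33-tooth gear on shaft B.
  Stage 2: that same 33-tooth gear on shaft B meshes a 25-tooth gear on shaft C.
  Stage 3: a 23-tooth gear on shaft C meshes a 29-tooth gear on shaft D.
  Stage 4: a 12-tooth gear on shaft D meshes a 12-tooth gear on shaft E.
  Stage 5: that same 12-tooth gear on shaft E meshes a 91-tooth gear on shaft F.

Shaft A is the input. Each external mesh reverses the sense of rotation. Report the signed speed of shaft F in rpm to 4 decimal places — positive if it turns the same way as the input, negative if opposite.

Stage 1 [50T→33T]: ω = 1775.0000×50/33 = 2689.3939 rpm, dir flips to −; running = −2689.3939
Stage 2 [33T→25T]: ω = 2689.3939×33/25 = 3550.0000 rpm, dir flips to +; running = +3550.0000
Stage 3 [23T→29T]: ω = 3550.0000×23/29 = 2815.5172 rpm, dir flips to −; running = −2815.5172
Stage 4 [12T→12T]: ω = 2815.5172×12/12 = 2815.5172 rpm, dir flips to +; running = +2815.5172
Stage 5 [12T→91T]: ω = 2815.5172×12/91 = 371.2770 rpm, dir flips to −; running = −371.2770

-371.2770 rpm (opposite to input, |ω| = 371.2770 rpm)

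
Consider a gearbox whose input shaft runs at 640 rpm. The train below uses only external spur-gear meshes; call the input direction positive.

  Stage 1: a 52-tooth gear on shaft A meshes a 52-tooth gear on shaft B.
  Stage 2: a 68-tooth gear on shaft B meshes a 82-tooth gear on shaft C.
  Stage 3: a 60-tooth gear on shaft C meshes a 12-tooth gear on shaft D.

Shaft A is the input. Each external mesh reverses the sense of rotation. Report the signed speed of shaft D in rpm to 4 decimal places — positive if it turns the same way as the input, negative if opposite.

Stage 1 [52T→52T]: ω = 640.0000×52/52 = 640.0000 rpm, dir flips to −; running = −640.0000
Stage 2 [68T→82T]: ω = 640.0000×68/82 = 530.7317 rpm, dir flips to +; running = +530.7317
Stage 3 [60T→12T]: ω = 530.7317×60/12 = 2653.6585 rpm, dir flips to −; running = −2653.6585

-2653.6585 rpm (opposite to input, |ω| = 2653.6585 rpm)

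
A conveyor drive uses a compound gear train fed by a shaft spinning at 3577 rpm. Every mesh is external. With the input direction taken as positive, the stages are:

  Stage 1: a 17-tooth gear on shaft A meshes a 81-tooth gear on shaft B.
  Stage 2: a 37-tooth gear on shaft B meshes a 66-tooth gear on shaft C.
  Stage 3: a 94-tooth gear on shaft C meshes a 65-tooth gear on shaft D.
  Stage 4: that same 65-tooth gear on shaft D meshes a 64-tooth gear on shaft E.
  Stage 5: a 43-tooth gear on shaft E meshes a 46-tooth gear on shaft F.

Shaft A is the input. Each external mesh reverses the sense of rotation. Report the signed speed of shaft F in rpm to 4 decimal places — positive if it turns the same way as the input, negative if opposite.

-577.8287 rpm (opposite to input, |ω| = 577.8287 rpm)

Stage 1 [17T→81T]: ω = 3577.0000×17/81 = 750.7284 rpm, dir flips to −; running = −750.7284
Stage 2 [37T→66T]: ω = 750.7284×37/66 = 420.8629 rpm, dir flips to +; running = +420.8629
Stage 3 [94T→65T]: ω = 420.8629×94/65 = 608.6325 rpm, dir flips to −; running = −608.6325
Stage 4 [65T→64T]: ω = 608.6325×65/64 = 618.1424 rpm, dir flips to +; running = +618.1424
Stage 5 [43T→46T]: ω = 618.1424×43/46 = 577.8287 rpm, dir flips to −; running = −577.8287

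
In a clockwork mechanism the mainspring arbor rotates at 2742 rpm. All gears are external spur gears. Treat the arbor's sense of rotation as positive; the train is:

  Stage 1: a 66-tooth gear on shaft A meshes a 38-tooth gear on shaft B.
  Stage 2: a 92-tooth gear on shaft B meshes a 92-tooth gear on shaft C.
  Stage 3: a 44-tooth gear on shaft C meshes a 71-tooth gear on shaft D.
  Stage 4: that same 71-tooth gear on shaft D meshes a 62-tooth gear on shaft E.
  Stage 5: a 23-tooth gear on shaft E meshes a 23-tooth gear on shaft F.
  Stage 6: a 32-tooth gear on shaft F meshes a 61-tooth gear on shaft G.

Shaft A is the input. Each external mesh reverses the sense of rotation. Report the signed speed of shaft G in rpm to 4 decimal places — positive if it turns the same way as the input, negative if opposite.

+1773.0008 rpm (same as input, |ω| = 1773.0008 rpm)

Stage 1 [66T→38T]: ω = 2742.0000×66/38 = 4762.4211 rpm, dir flips to −; running = −4762.4211
Stage 2 [92T→92T]: ω = 4762.4211×92/92 = 4762.4211 rpm, dir flips to +; running = +4762.4211
Stage 3 [44T→71T]: ω = 4762.4211×44/71 = 2951.3595 rpm, dir flips to −; running = −2951.3595
Stage 4 [71T→62T]: ω = 2951.3595×71/62 = 3379.7827 rpm, dir flips to +; running = +3379.7827
Stage 5 [23T→23T]: ω = 3379.7827×23/23 = 3379.7827 rpm, dir flips to −; running = −3379.7827
Stage 6 [32T→61T]: ω = 3379.7827×32/61 = 1773.0008 rpm, dir flips to +; running = +1773.0008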